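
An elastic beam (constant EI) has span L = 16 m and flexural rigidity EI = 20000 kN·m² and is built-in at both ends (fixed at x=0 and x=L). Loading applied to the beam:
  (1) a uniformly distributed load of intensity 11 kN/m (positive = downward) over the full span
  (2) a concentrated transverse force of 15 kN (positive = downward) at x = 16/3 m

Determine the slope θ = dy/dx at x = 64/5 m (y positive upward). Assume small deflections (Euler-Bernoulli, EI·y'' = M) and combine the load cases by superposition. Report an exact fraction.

θ(64/5) = 13972/703125 rad

Load 1 — uniform load w=11 kN/m over full span:
  θ_1 = -wx(L-x)(L-2x)/(12EI) = -11·(64/5)·(16-(64/5))·(16-2·(64/5))/(12·20000) = 1408/78125 rad
Load 2 — point force P=15 kN at a=16/3 m (b=L-a=32/3):
  θ_2 = Pa²(L-x)(2bL-(3b+a)(L-x))/(2L³EI)  [x>a] = 15·(16/3)²·(16-(64/5))·(2·(32/3)·16-(3·(32/3)+(16/3))·(16-(64/5)))/(2·16³·20000) = 52/28125 rad
Superposition: θ = Σ θ_i = 13972/703125 rad ≈ 0.019871 rad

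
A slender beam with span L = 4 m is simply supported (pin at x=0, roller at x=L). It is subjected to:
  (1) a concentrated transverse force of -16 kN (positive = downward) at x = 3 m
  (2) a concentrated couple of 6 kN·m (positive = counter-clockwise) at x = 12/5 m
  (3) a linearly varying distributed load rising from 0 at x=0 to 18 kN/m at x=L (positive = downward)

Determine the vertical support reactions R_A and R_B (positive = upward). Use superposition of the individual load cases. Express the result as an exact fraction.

Load 1 — point force P=-16 kN at a=3 m (b=L-a=1):
  R_A = Pb/L = (-16)·1/4 = -4 kN
  R_B = Pa/L = (-16)·3/4 = -12 kN
Load 2 — applied couple M₀=6 kN·m at a=12/5 m (b=L-a=8/5):
  R_A = M₀/L = 6/4 = 3/2 kN
  R_B = -M₀/L = -6/4 = -3/2 kN
Load 3 — triangular load w₀=18 kN/m (0→w₀ over full span):
  R_A = w₀L/6 = 18·4/6 = 12 kN
  R_B = w₀L/3 = 18·4/3 = 24 kN
Superposition: R_A = 19/2 kN, R_B = 21/2 kN

R_A = 19/2 kN, R_B = 21/2 kN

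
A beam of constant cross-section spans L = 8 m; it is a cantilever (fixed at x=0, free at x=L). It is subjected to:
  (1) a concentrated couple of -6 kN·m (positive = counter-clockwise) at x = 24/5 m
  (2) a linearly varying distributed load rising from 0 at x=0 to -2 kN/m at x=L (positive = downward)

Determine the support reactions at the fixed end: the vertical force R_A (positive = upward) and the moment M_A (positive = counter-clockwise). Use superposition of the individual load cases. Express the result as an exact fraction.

Load 1 — applied couple M₀=-6 kN·m at a=24/5 m (b=L-a=16/5):
  R_A = 0 kN
  M_A = -M₀ = -(-6) = 6 kN·m
Load 2 — triangular load w₀=-2 kN/m (0→w₀ over full span):
  R_A = w₀L/2 = (-2)·8/2 = -8 kN
  M_A = w₀L²/3 = (-2)·8²/3 = -128/3 kN·m
Superposition: R_A = -8 kN, M_A = -110/3 kN·m

R_A = -8 kN, M_A = -110/3 kN·m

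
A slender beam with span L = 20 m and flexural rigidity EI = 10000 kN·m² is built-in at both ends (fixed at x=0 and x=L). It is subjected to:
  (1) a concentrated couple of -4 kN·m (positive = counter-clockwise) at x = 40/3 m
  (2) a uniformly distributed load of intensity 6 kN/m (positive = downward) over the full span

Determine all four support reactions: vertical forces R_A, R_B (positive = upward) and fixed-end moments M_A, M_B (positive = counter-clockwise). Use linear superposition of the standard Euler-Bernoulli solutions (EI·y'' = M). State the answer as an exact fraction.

Load 1 — applied couple M₀=-4 kN·m at a=40/3 m (b=L-a=20/3):
  R_A = 6M₀ab/L³ = 6·(-4)·(40/3)·(20/3)/20³ = -4/15 kN
  M_A = M₀b(2a-b)/L² = (-4)·(20/3)·(2·(40/3)-(20/3))/20² = -4/3 kN·m
  R_B = -6M₀ab/L³ = -6·(-4)·(40/3)·(20/3)/20³ = 4/15 kN
  M_B = M₀a(2b-a)/L² = (-4)·(40/3)·(2·(20/3)-(40/3))/20² = 0 kN·m
Load 2 — uniform load w=6 kN/m over full span:
  R_A = wL/2 = 6·20/2 = 60 kN
  M_A = wL²/12 = 6·20²/12 = 200 kN·m
  R_B = wL/2 = 6·20/2 = 60 kN
  M_B = -wL²/12 = -6·20²/12 = -200 kN·m
Superposition: R_A = 896/15 kN, M_A = 596/3 kN·m, R_B = 904/15 kN, M_B = -200 kN·m

R_A = 896/15 kN, M_A = 596/3 kN·m, R_B = 904/15 kN, M_B = -200 kN·m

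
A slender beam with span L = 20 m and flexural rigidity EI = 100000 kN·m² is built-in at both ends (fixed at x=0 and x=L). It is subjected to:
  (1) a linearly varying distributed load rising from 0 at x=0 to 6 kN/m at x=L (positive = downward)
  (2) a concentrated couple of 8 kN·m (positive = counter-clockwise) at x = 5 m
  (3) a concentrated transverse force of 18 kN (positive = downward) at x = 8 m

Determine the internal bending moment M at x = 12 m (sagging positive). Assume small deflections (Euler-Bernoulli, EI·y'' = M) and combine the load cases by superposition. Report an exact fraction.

Load 1 — triangular load w₀=6 kN/m (0→w₀ over full span):
  M_1 = 3w₀Lx/20 - w₀L²/30 - w₀x³/(6L) = 3·6·20·12/20 - 6·20²/30 - 6·12³/(6·20) = 248/5 kN·m
Load 2 — applied couple M₀=8 kN·m at a=5 m (b=L-a=15):
  M_2 = R_Ax - M_A - M₀  [x>a] with R_A=9/20, M_A=-3/2 = (9/20)·12 - (-3/2) - 8 = -11/10 kN·m
Load 3 — point force P=18 kN at a=8 m (b=L-a=12):
  M_3 = Pa²(a+3b)(L-x)/L³ - Pa²b/L²  [x>a] = 18·8²·(8+3·12)·(20-12)/20³ - 18·8²·12/20² = 2016/125 kN·m
Superposition: M = Σ M_i = 16157/250 kN·m ≈ 64.628000 kN·m

M(12) = 16157/250 kN·m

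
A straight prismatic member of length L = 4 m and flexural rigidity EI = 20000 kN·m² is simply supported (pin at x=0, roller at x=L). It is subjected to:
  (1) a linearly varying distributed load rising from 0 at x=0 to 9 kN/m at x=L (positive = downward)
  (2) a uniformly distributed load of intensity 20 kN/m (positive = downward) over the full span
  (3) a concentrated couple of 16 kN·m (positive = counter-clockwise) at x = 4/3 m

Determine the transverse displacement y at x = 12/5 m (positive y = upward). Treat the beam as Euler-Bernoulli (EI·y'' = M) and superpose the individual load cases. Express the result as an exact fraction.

y(12/5) = -304936/87890625 m

Load 1 — triangular load w₀=9 kN/m (0→w₀ over full span):
  y_1 = -w₀x(7L⁴-10L²x²+3x⁴)/(360LEI) = -9·(12/5)·(7·4⁴-10·4²·(12/5)²+3·(12/5)⁴)/(360·4·20000) = -7104/9765625 m
Load 2 — uniform load w=20 kN/m over full span:
  y_2 = -wx(L³-2Lx²+x³)/(24EI) = -20·(12/5)·(4³-2·4·(12/5)²+(12/5)³)/(24·20000) = -248/78125 m
Load 3 — applied couple M₀=16 kN·m at a=4/3 m (b=L-a=8/3):
  y_3 = (M₀x³/(6L)-M₀(x-a)²/2+C₁x)/EI  [x>a] with C₁=M₀(3b²-L²)/(6L)=32/9 = (16·(12/5)³/(6·4)-16·((12/5)-(4/3))²/2+(32/9)·(12/5))/20000 = 304/703125 m
Superposition: y = Σ y_i = -304936/87890625 m ≈ -0.003469 m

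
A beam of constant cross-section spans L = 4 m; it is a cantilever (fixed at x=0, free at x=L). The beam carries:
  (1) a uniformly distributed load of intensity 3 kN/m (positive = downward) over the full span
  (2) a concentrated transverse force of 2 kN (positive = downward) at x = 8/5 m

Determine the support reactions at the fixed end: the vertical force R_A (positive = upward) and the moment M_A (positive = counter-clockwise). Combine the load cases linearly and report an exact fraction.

R_A = 14 kN, M_A = 136/5 kN·m

Load 1 — uniform load w=3 kN/m over full span:
  R_A = wL = 3·4 = 12 kN
  M_A = wL²/2 = 3·4²/2 = 24 kN·m
Load 2 — point force P=2 kN at a=8/5 m (b=L-a=12/5):
  R_A = P = 2 kN
  M_A = Pa = 2·(8/5) = 16/5 kN·m
Superposition: R_A = 14 kN, M_A = 136/5 kN·m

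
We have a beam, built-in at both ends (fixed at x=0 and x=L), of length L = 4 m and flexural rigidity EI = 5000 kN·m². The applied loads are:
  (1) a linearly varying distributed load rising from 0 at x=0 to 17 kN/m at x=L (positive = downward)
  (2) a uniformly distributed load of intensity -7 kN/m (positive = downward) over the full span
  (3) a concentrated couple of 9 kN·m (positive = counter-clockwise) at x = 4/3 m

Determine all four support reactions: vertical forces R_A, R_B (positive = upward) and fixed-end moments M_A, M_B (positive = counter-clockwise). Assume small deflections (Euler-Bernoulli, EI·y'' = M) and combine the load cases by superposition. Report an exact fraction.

R_A = -4/5 kN, M_A = -4/15 kN·m, R_B = 34/5 kN, M_B = -19/15 kN·m

Load 1 — triangular load w₀=17 kN/m (0→w₀ over full span):
  R_A = 3w₀L/20 = 3·17·4/20 = 51/5 kN
  M_A = w₀L²/30 = 17·4²/30 = 136/15 kN·m
  R_B = 7w₀L/20 = 7·17·4/20 = 119/5 kN
  M_B = -w₀L²/20 = -17·4²/20 = -68/5 kN·m
Load 2 — uniform load w=-7 kN/m over full span:
  R_A = wL/2 = (-7)·4/2 = -14 kN
  M_A = wL²/12 = (-7)·4²/12 = -28/3 kN·m
  R_B = wL/2 = (-7)·4/2 = -14 kN
  M_B = -wL²/12 = -(-7)·4²/12 = 28/3 kN·m
Load 3 — applied couple M₀=9 kN·m at a=4/3 m (b=L-a=8/3):
  R_A = 6M₀ab/L³ = 6·9·(4/3)·(8/3)/4³ = 3 kN
  M_A = M₀b(2a-b)/L² = 9·(8/3)·(2·(4/3)-(8/3))/4² = 0 kN·m
  R_B = -6M₀ab/L³ = -6·9·(4/3)·(8/3)/4³ = -3 kN
  M_B = M₀a(2b-a)/L² = 9·(4/3)·(2·(8/3)-(4/3))/4² = 3 kN·m
Superposition: R_A = -4/5 kN, M_A = -4/15 kN·m, R_B = 34/5 kN, M_B = -19/15 kN·m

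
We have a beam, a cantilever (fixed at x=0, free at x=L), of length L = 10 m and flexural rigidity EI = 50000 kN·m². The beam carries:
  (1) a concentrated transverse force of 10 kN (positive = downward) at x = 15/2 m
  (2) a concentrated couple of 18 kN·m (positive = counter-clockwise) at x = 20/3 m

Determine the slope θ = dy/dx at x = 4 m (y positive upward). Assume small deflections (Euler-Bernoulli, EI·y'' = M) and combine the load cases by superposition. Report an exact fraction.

Load 1 — point force P=10 kN at a=15/2 m (b=L-a=5/2):
  θ_1 = -Px(2a-x)/(2EI)  [x≤a] = -10·4·(2·(15/2)-4)/(2·50000) = -11/2500 rad
Load 2 — applied couple M₀=18 kN·m at a=20/3 m (b=L-a=10/3):
  θ_2 = M₀x/EI  [x≤a] = 18·4/50000 = 9/6250 rad
Superposition: θ = Σ θ_i = -37/12500 rad ≈ -0.002960 rad

θ(4) = -37/12500 rad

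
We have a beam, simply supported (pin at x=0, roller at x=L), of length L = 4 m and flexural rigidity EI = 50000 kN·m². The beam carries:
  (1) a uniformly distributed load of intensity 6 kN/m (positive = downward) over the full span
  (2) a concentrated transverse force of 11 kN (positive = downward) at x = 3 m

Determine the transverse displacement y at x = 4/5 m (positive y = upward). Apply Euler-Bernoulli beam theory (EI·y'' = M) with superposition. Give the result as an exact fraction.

Load 1 — uniform load w=6 kN/m over full span:
  y_1 = -wx(L³-2Lx²+x³)/(24EI) = -6·(4/5)·(4³-2·4·(4/5)²+(4/5)³)/(24·50000) = -464/1953125 m
Load 2 — point force P=11 kN at a=3 m (b=L-a=1):
  y_2 = -Pbx(L²-b²-x²)/(6LEI)  [x≤a] = -11·1·(4/5)·(4²-1²-(4/5)²)/(6·4·50000) = -3949/37500000 m
Superposition: y = Σ y_i = -64289/187500000 m ≈ -0.000343 m

y(4/5) = -64289/187500000 m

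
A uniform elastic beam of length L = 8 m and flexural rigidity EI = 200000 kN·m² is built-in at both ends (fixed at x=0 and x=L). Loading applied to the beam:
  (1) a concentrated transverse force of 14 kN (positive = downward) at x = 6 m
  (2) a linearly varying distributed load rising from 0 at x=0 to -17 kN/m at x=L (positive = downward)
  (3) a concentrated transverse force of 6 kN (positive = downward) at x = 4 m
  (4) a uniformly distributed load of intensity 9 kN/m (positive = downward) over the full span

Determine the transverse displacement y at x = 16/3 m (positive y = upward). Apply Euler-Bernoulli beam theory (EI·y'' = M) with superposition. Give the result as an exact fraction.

y(16/3) = -3491/22781250 m

Load 1 — point force P=14 kN at a=6 m (b=L-a=2):
  y_1 = -Pb²x²(3aL-(3a+b)x)/(6L³EI)  [x≤a] = -14·2²·(16/3)²·(3·6·8-(3·6+2)·(16/3))/(6·8³·200000) = -49/506250 m
Load 2 — triangular load w₀=-17 kN/m (0→w₀ over full span):
  y_2 = -w₀x²(L-x)²(x+2L)/(120LEI) = -(-17)·(16/3)²·(8-(16/3))²·((16/3)+2·8)/(120·8·200000) = 4352/11390625 m
Load 3 — point force P=6 kN at a=4 m (b=L-a=4):
  y_3 = -Pa²(L-x)²(3bL-(3b+a)(L-x))/(6L³EI)  [x>a] = -6·4²·(8-(16/3))²·(3·4·8-(3·4+4)·(8-(16/3)))/(6·8³·200000) = -1/16875 m
Load 4 — uniform load w=9 kN/m over full span:
  y_4 = -wx²(L-x)²/(24EI) = -9·(16/3)²·(8-(16/3))²/(24·200000) = -32/84375 m
Superposition: y = Σ y_i = -3491/22781250 m ≈ -0.000153 m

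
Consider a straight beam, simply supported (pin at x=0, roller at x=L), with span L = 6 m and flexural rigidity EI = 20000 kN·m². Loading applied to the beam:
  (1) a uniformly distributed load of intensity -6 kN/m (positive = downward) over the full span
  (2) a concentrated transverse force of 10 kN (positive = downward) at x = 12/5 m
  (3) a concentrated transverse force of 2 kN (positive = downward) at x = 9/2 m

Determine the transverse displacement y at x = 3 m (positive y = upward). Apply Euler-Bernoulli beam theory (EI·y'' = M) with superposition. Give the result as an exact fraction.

y(3) = 21033/8000000 m

Load 1 — uniform load w=-6 kN/m over full span:
  y_1 = -wx(L³-2Lx²+x³)/(24EI) = -(-6)·3·(6³-2·6·3²+3³)/(24·20000) = 81/16000 m
Load 2 — point force P=10 kN at a=12/5 m (b=L-a=18/5):
  y_2 = -Pa(L-x)(2Lx-a²-x²)/(6LEI)  [x>a] = -10·(12/5)·(6-3)·(2·6·3-(12/5)²-3²)/(6·6·20000) = -531/250000 m
Load 3 — point force P=2 kN at a=9/2 m (b=L-a=3/2):
  y_3 = -Pbx(L²-b²-x²)/(6LEI)  [x≤a] = -2·(3/2)·3·(6²-(3/2)²-3²)/(6·6·20000) = -99/320000 m
Superposition: y = Σ y_i = 21033/8000000 m ≈ 0.002629 m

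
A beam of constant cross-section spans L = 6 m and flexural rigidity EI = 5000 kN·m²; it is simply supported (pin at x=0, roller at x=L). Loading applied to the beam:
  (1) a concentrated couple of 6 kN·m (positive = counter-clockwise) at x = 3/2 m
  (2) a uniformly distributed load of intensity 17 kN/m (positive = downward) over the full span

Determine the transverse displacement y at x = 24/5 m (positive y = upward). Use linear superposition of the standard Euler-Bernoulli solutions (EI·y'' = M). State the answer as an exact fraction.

Load 1 — applied couple M₀=6 kN·m at a=3/2 m (b=L-a=9/2):
  y_1 = (M₀x³/(6L)-M₀(x-a)²/2+C₁x)/EI  [x>a] with C₁=M₀(3b²-L²)/(6L)=33/8 = (6·(24/5)³/(6·6)-6·((24/5)-(3/2))²/2+(33/8)·(24/5))/5000 = 2781/2500000 m
Load 2 — uniform load w=17 kN/m over full span:
  y_2 = -wx(L³-2Lx²+x³)/(24EI) = -17·(24/5)·(6³-2·6·(24/5)²+(24/5)³)/(24·5000) = -13311/390625 m
Superposition: y = Σ y_i = -412047/12500000 m ≈ -0.032964 m

y(24/5) = -412047/12500000 m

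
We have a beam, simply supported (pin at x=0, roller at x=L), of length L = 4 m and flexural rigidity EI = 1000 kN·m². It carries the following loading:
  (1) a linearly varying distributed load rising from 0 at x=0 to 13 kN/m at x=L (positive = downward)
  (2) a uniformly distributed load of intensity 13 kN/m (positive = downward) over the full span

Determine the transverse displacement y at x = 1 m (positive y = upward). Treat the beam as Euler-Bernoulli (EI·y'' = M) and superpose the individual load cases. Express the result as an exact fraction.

Load 1 — triangular load w₀=13 kN/m (0→w₀ over full span):
  y_1 = -w₀x(7L⁴-10L²x²+3x⁴)/(360LEI) = -13·1·(7·4⁴-10·4²·1²+3·1⁴)/(360·4·1000) = -1417/96000 m
Load 2 — uniform load w=13 kN/m over full span:
  y_2 = -wx(L³-2Lx²+x³)/(24EI) = -13·1·(4³-2·4·1²+1³)/(24·1000) = -247/8000 m
Superposition: y = Σ y_i = -4381/96000 m ≈ -0.045635 m

y(1) = -4381/96000 m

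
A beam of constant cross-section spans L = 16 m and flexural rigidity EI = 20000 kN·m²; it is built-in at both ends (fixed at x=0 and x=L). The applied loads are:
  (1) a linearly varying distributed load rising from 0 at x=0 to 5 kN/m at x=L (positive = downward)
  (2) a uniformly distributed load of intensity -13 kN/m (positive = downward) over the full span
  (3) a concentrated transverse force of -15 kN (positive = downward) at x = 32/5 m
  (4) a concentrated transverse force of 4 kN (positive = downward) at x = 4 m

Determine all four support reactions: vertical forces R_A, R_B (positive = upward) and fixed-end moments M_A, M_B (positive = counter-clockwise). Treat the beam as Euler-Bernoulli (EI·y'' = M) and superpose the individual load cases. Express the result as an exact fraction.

R_A = -19669/200 kN, M_A = -19517/75 kN·m, R_B = -16131/200 kN, M_B = 17503/75 kN·m

Load 1 — triangular load w₀=5 kN/m (0→w₀ over full span):
  R_A = 3w₀L/20 = 3·5·16/20 = 12 kN
  M_A = w₀L²/30 = 5·16²/30 = 128/3 kN·m
  R_B = 7w₀L/20 = 7·5·16/20 = 28 kN
  M_B = -w₀L²/20 = -5·16²/20 = -64 kN·m
Load 2 — uniform load w=-13 kN/m over full span:
  R_A = wL/2 = (-13)·16/2 = -104 kN
  M_A = wL²/12 = (-13)·16²/12 = -832/3 kN·m
  R_B = wL/2 = (-13)·16/2 = -104 kN
  M_B = -wL²/12 = -(-13)·16²/12 = 832/3 kN·m
Load 3 — point force P=-15 kN at a=32/5 m (b=L-a=48/5):
  R_A = Pb²(3a+b)/L³ = (-15)·(48/5)²·(3·(32/5)+(48/5))/16³ = -243/25 kN
  M_A = Pab²/L² = (-15)·(32/5)·(48/5)²/16² = -864/25 kN·m
  R_B = Pa²(a+3b)/L³ = (-15)·(32/5)²·((32/5)+3·(48/5))/16³ = -132/25 kN
  M_B = -Pa²b/L² = -(-15)·(32/5)²·(48/5)/16² = 576/25 kN·m
Load 4 — point force P=4 kN at a=4 m (b=L-a=12):
  R_A = Pb²(3a+b)/L³ = 4·12²·(3·4+12)/16³ = 27/8 kN
  M_A = Pab²/L² = 4·4·12²/16² = 9 kN·m
  R_B = Pa²(a+3b)/L³ = 4·4²·(4+3·12)/16³ = 5/8 kN
  M_B = -Pa²b/L² = -4·4²·12/16² = -3 kN·m
Superposition: R_A = -19669/200 kN, M_A = -19517/75 kN·m, R_B = -16131/200 kN, M_B = 17503/75 kN·m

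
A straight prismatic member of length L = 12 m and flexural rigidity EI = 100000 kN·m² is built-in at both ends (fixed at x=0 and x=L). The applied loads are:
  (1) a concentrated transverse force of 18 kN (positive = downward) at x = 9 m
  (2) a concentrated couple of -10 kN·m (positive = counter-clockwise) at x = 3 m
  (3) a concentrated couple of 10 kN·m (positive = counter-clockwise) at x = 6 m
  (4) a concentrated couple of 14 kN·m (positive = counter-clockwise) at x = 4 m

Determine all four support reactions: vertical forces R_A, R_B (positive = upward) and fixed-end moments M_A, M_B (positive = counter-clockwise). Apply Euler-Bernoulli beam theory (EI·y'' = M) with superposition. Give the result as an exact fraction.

R_A = 337/72 kN, M_A = 29/2 kN·m, R_B = 959/72 kN, M_B = -79/3 kN·m

Load 1 — point force P=18 kN at a=9 m (b=L-a=3):
  R_A = Pb²(3a+b)/L³ = 18·3²·(3·9+3)/12³ = 45/16 kN
  M_A = Pab²/L² = 18·9·3²/12² = 81/8 kN·m
  R_B = Pa²(a+3b)/L³ = 18·9²·(9+3·3)/12³ = 243/16 kN
  M_B = -Pa²b/L² = -18·9²·3/12² = -243/8 kN·m
Load 2 — applied couple M₀=-10 kN·m at a=3 m (b=L-a=9):
  R_A = 6M₀ab/L³ = 6·(-10)·3·9/12³ = -15/16 kN
  M_A = M₀b(2a-b)/L² = (-10)·9·(2·3-9)/12² = 15/8 kN·m
  R_B = -6M₀ab/L³ = -6·(-10)·3·9/12³ = 15/16 kN
  M_B = M₀a(2b-a)/L² = (-10)·3·(2·9-3)/12² = -25/8 kN·m
Load 3 — applied couple M₀=10 kN·m at a=6 m (b=L-a=6):
  R_A = 6M₀ab/L³ = 6·10·6·6/12³ = 5/4 kN
  M_A = M₀b(2a-b)/L² = 10·6·(2·6-6)/12² = 5/2 kN·m
  R_B = -6M₀ab/L³ = -6·10·6·6/12³ = -5/4 kN
  M_B = M₀a(2b-a)/L² = 10·6·(2·6-6)/12² = 5/2 kN·m
Load 4 — applied couple M₀=14 kN·m at a=4 m (b=L-a=8):
  R_A = 6M₀ab/L³ = 6·14·4·8/12³ = 14/9 kN
  M_A = M₀b(2a-b)/L² = 14·8·(2·4-8)/12² = 0 kN·m
  R_B = -6M₀ab/L³ = -6·14·4·8/12³ = -14/9 kN
  M_B = M₀a(2b-a)/L² = 14·4·(2·8-4)/12² = 14/3 kN·m
Superposition: R_A = 337/72 kN, M_A = 29/2 kN·m, R_B = 959/72 kN, M_B = -79/3 kN·m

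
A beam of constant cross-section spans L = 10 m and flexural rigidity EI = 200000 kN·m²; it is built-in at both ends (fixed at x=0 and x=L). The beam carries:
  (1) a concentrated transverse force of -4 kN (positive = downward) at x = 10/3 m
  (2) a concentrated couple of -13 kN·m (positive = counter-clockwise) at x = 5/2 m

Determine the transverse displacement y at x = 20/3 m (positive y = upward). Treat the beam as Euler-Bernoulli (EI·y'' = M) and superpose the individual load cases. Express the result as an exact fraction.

y(20/3) = -2437/139968000 m

Load 1 — point force P=-4 kN at a=10/3 m (b=L-a=20/3):
  y_1 = -Pa²(L-x)²(3bL-(3b+a)(L-x))/(6L³EI)  [x>a] = -(-4)·(10/3)²·(10-(20/3))²·(3·(20/3)·10-(3·(20/3)+(10/3))·(10-(20/3)))/(6·10³·200000) = 11/218700 m
Load 2 — applied couple M₀=-13 kN·m at a=5/2 m (b=L-a=15/2):
  y_2 = (R_Ax³/6 - M_Ax²/2 - M₀(x-a)²/2)/EI  [x>a] with R_A=-117/80, M_A=39/16 = ((-117/80)·(20/3)³/6 - (39/16)·(20/3)²/2 - (-13)·((20/3)-(5/2))²/2)/200000 = -13/192000 m
Superposition: y = Σ y_i = -2437/139968000 m ≈ -0.000017 m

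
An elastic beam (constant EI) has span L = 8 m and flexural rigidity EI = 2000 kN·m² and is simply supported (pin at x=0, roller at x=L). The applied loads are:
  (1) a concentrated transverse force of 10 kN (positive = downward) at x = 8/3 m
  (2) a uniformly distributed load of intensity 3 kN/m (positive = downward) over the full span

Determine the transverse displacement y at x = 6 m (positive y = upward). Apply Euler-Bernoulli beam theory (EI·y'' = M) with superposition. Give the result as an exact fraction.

Load 1 — point force P=10 kN at a=8/3 m (b=L-a=16/3):
  y_1 = -Pa(L-x)(2Lx-a²-x²)/(6LEI)  [x>a] = -10·(8/3)·(8-6)·(2·8·6-(8/3)²-6²)/(6·8·2000) = -119/4050 m
Load 2 — uniform load w=3 kN/m over full span:
  y_2 = -wx(L³-2Lx²+x³)/(24EI) = -3·6·(8³-2·8·6²+6³)/(24·2000) = -57/1000 m
Superposition: y = Σ y_i = -6997/81000 m ≈ -0.086383 m

y(6) = -6997/81000 m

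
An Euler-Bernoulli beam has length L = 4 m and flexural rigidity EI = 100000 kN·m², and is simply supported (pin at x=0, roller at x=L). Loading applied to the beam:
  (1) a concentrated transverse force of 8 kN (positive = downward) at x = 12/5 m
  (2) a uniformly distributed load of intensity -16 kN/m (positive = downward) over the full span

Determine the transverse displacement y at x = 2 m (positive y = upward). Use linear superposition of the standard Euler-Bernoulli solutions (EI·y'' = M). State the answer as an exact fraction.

y(2) = 169/390625 m

Load 1 — point force P=8 kN at a=12/5 m (b=L-a=8/5):
  y_1 = -Pbx(L²-b²-x²)/(6LEI)  [x≤a] = -8·(8/5)·2·(4²-(8/5)²-2²)/(6·4·100000) = -118/1171875 m
Load 2 — uniform load w=-16 kN/m over full span:
  y_2 = -wx(L³-2Lx²+x³)/(24EI) = -(-16)·2·(4³-2·4·2²+2³)/(24·100000) = 1/1875 m
Superposition: y = Σ y_i = 169/390625 m ≈ 0.000433 m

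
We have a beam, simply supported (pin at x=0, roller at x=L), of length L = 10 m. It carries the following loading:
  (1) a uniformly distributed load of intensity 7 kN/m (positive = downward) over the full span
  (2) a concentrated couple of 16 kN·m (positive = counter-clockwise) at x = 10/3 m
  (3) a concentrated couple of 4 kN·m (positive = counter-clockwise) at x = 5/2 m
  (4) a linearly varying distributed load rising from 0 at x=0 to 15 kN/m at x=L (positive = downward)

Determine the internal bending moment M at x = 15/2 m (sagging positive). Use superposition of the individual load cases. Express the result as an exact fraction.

Load 1 — uniform load w=7 kN/m over full span:
  M_1 = wx(L-x)/2 = 7·(15/2)·(10-(15/2))/2 = 525/8 kN·m
Load 2 — applied couple M₀=16 kN·m at a=10/3 m (b=L-a=20/3):
  M_2 = M₀x/L - M₀  [x>a] = 16·(15/2)/10 - 16 = -4 kN·m
Load 3 — applied couple M₀=4 kN·m at a=5/2 m (b=L-a=15/2):
  M_3 = M₀x/L - M₀  [x>a] = 4·(15/2)/10 - 4 = -1 kN·m
Load 4 — triangular load w₀=15 kN/m (0→w₀ over full span):
  M_4 = w₀Lx/6 - w₀x³/(6L) = 15·10·(15/2)/6 - 15·(15/2)³/(6·10) = 2625/32 kN·m
Superposition: M = Σ M_i = 4565/32 kN·m ≈ 142.656250 kN·m

M(15/2) = 4565/32 kN·m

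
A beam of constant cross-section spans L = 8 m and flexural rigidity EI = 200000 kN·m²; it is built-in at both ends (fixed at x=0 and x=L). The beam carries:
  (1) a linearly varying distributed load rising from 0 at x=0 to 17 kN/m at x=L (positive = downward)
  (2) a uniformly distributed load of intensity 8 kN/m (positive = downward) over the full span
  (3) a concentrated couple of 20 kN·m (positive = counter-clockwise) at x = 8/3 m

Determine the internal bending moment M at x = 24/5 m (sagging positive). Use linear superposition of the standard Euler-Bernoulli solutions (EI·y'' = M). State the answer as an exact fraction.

Load 1 — triangular load w₀=17 kN/m (0→w₀ over full span):
  M_1 = 3w₀Lx/20 - w₀L²/30 - w₀x³/(6L) = 3·17·8·(24/5)/20 - 17·8²/30 - 17·(24/5)³/(6·8) = 8432/375 kN·m
Load 2 — uniform load w=8 kN/m over full span:
  M_2 = wLx/2 - wL²/12 - wx²/2 = 8·8·(24/5)/2 - 8·8²/12 - 8·(24/5)²/2 = 1408/75 kN·m
Load 3 — applied couple M₀=20 kN·m at a=8/3 m (b=L-a=16/3):
  M_3 = R_Ax - M_A - M₀  [x>a] with R_A=10/3, M_A=0 = (10/3)·(24/5) - 0 - 20 = -4 kN·m
Superposition: M = Σ M_i = 13972/375 kN·m ≈ 37.258667 kN·m

M(24/5) = 13972/375 kN·m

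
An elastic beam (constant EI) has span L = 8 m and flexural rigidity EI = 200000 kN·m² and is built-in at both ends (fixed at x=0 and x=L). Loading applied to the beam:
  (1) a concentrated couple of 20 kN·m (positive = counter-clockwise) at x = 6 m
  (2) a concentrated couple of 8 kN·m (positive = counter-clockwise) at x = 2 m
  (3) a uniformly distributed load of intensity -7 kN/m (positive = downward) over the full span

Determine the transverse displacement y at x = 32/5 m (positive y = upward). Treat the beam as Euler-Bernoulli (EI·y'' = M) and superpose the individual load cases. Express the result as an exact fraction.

y(32/5) = 6163/46875000 m

Load 1 — applied couple M₀=20 kN·m at a=6 m (b=L-a=2):
  y_1 = (R_Ax³/6 - M_Ax²/2 - M₀(x-a)²/2)/EI  [x>a] with R_A=45/16, M_A=25/4 = ((45/16)·(32/5)³/6 - (25/4)·(32/5)²/2 - 20·((32/5)-6)²/2)/200000 = -21/625000 m
Load 2 — applied couple M₀=8 kN·m at a=2 m (b=L-a=6):
  y_2 = (R_Ax³/6 - M_Ax²/2 - M₀(x-a)²/2)/EI  [x>a] with R_A=9/8, M_A=-3/2 = ((9/8)·(32/5)³/6 - (-3/2)·(32/5)²/2 - 8·((32/5)-2)²/2)/200000 = 19/1562500 m
Load 3 — uniform load w=-7 kN/m over full span:
  y_3 = -wx²(L-x)²/(24EI) = -(-7)·(32/5)²·(8-(32/5))²/(24·200000) = 896/5859375 m
Superposition: y = Σ y_i = 6163/46875000 m ≈ 0.000131 m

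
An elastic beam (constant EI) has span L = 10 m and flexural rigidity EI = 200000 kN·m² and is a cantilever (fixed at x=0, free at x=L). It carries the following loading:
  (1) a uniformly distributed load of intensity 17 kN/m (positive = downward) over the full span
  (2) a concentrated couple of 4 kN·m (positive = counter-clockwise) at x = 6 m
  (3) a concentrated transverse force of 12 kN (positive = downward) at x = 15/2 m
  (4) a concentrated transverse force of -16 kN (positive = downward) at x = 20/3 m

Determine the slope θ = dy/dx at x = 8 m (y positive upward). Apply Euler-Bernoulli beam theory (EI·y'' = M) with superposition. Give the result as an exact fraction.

Load 1 — uniform load w=17 kN/m over full span:
  θ_1 = -wx(x²-3Lx+3L²)/(6EI) = -17·8·(8²-3·10·8+3·10²)/(6·200000) = -527/37500 rad
Load 2 — applied couple M₀=4 kN·m at a=6 m (b=L-a=4):
  θ_2 = M₀a/EI  [x>a] = 4·6/200000 = 3/25000 rad
Load 3 — point force P=12 kN at a=15/2 m (b=L-a=5/2):
  θ_3 = -Pa²/(2EI)  [x>a] = -12·(15/2)²/(2·200000) = -27/16000 rad
Load 4 — point force P=-16 kN at a=20/3 m (b=L-a=10/3):
  θ_4 = -Pa²/(2EI)  [x>a] = -(-16)·(20/3)²/(2·200000) = 2/1125 rad
Superposition: θ = Σ θ_i = -9967/720000 rad ≈ -0.013843 rad

θ(8) = -9967/720000 rad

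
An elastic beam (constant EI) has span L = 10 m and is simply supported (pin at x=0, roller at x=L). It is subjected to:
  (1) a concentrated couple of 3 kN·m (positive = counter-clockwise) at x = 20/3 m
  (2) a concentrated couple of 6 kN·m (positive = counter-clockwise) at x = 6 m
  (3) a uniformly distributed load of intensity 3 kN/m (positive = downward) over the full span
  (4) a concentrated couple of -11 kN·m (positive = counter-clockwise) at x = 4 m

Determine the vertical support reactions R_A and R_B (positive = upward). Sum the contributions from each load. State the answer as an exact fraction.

R_A = 74/5 kN, R_B = 76/5 kN

Load 1 — applied couple M₀=3 kN·m at a=20/3 m (b=L-a=10/3):
  R_A = M₀/L = 3/10 kN
  R_B = -M₀/L = -3/10 kN
Load 2 — applied couple M₀=6 kN·m at a=6 m (b=L-a=4):
  R_A = M₀/L = 6/10 = 3/5 kN
  R_B = -M₀/L = -6/10 = -3/5 kN
Load 3 — uniform load w=3 kN/m over full span:
  R_A = wL/2 = 3·10/2 = 15 kN
  R_B = wL/2 = 3·10/2 = 15 kN
Load 4 — applied couple M₀=-11 kN·m at a=4 m (b=L-a=6):
  R_A = M₀/L = (-11)/10 = -11/10 kN
  R_B = -M₀/L = -(-11)/10 = 11/10 kN
Superposition: R_A = 74/5 kN, R_B = 76/5 kN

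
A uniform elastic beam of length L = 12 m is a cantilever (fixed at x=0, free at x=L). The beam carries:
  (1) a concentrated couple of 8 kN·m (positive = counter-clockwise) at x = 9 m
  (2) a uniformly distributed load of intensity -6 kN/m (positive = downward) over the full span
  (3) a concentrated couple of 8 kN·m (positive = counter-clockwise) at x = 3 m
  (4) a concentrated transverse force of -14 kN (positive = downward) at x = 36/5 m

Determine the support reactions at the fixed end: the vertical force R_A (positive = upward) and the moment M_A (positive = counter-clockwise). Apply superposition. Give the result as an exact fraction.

Load 1 — applied couple M₀=8 kN·m at a=9 m (b=L-a=3):
  R_A = 0 kN
  M_A = -M₀ = -8 kN·m
Load 2 — uniform load w=-6 kN/m over full span:
  R_A = wL = (-6)·12 = -72 kN
  M_A = wL²/2 = (-6)·12²/2 = -432 kN·m
Load 3 — applied couple M₀=8 kN·m at a=3 m (b=L-a=9):
  R_A = 0 kN
  M_A = -M₀ = -8 kN·m
Load 4 — point force P=-14 kN at a=36/5 m (b=L-a=24/5):
  R_A = P = (-14) = -14 kN
  M_A = Pa = (-14)·(36/5) = -504/5 kN·m
Superposition: R_A = -86 kN, M_A = -2744/5 kN·m

R_A = -86 kN, M_A = -2744/5 kN·m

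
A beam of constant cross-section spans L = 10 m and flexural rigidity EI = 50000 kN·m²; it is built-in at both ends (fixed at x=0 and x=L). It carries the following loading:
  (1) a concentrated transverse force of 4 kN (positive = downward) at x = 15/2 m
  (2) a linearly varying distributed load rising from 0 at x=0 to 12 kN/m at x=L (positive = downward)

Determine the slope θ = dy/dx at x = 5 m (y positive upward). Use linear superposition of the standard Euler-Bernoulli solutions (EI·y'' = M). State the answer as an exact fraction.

θ(5) = -1/6400 rad

Load 1 — point force P=4 kN at a=15/2 m (b=L-a=5/2):
  θ_1 = -Pb²x(2aL-(3a+b)x)/(2L³EI)  [x≤a] = -4·(5/2)²·5·(2·(15/2)·10-(3·(15/2)+(5/2))·5)/(2·10³·50000) = -1/32000 rad
Load 2 — triangular load w₀=12 kN/m (0→w₀ over full span):
  θ_2 = -w₀(2x(L-x)(L-2x)(x+2L)+x²(L-x)²)/(120LEI) = -12·(2·5·(10-5)·(10-2·5)·(5+2·10)+5²·(10-5)²)/(120·10·50000) = -1/8000 rad
Superposition: θ = Σ θ_i = -1/6400 rad ≈ -0.000156 rad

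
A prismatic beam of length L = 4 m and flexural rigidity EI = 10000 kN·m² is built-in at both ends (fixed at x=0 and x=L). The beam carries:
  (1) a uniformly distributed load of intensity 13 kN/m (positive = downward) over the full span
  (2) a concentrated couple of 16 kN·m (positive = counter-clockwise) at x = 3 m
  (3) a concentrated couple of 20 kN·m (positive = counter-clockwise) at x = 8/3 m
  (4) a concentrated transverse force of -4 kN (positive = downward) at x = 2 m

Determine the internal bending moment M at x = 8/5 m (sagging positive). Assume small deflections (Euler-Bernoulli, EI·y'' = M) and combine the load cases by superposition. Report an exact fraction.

Load 1 — uniform load w=13 kN/m over full span:
  M_1 = wLx/2 - wL²/12 - wx²/2 = 13·4·(8/5)/2 - 13·4²/12 - 13·(8/5)²/2 = 572/75 kN·m
Load 2 — applied couple M₀=16 kN·m at a=3 m (b=L-a=1):
  M_2 = R_Ax - M_A  [x≤a] with R_A=9/2, M_A=5 = (9/2)·(8/5) - 5 = 11/5 kN·m
Load 3 — applied couple M₀=20 kN·m at a=8/3 m (b=L-a=4/3):
  M_3 = R_Ax - M_A  [x≤a] with R_A=20/3, M_A=20/3 = (20/3)·(8/5) - (20/3) = 4 kN·m
Load 4 — point force P=-4 kN at a=2 m (b=L-a=2):
  M_4 = Pb²(3a+b)x/L³ - Pab²/L²  [x≤a] = (-4)·2²·(3·2+2)·(8/5)/4³ - (-4)·2·2²/4² = -6/5 kN·m
Superposition: M = Σ M_i = 947/75 kN·m ≈ 12.626667 kN·m

M(8/5) = 947/75 kN·m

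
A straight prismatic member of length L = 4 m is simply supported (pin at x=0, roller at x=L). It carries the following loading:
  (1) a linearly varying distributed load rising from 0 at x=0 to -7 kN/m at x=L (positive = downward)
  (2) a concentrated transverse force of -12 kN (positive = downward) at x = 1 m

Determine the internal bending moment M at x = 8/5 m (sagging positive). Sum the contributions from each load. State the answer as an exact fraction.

Load 1 — triangular load w₀=-7 kN/m (0→w₀ over full span):
  M_1 = w₀Lx/6 - w₀x³/(6L) = (-7)·4·(8/5)/6 - (-7)·(8/5)³/(6·4) = -784/125 kN·m
Load 2 — point force P=-12 kN at a=1 m (b=L-a=3):
  M_2 = Pa(L-x)/L  [x>a] = (-12)·1·(4-(8/5))/4 = -36/5 kN·m
Superposition: M = Σ M_i = -1684/125 kN·m ≈ -13.472000 kN·m

M(8/5) = -1684/125 kN·m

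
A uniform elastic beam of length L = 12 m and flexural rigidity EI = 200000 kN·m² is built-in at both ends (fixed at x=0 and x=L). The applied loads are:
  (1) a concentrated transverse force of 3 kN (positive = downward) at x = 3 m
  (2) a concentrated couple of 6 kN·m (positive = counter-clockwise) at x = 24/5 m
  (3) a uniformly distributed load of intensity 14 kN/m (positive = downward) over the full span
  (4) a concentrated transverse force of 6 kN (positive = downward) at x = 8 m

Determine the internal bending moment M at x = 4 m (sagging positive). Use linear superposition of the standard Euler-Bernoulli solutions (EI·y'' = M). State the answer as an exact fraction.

Load 1 — point force P=3 kN at a=3 m (b=L-a=9):
  M_1 = Pa²(a+3b)(L-x)/L³ - Pa²b/L²  [x>a] = 3·3²·(3+3·9)·(12-4)/12³ - 3·3²·9/12² = 33/16 kN·m
Load 2 — applied couple M₀=6 kN·m at a=24/5 m (b=L-a=36/5):
  M_2 = R_Ax - M_A  [x≤a] with R_A=18/25, M_A=18/25 = (18/25)·4 - (18/25) = 54/25 kN·m
Load 3 — uniform load w=14 kN/m over full span:
  M_3 = wLx/2 - wL²/12 - wx²/2 = 14·12·4/2 - 14·12²/12 - 14·4²/2 = 56 kN·m
Load 4 — point force P=6 kN at a=8 m (b=L-a=4):
  M_4 = Pb²(3a+b)x/L³ - Pab²/L²  [x≤a] = 6·4²·(3·8+4)·4/12³ - 6·8·4²/12² = 8/9 kN·m
Superposition: M = Σ M_i = 220001/3600 kN·m ≈ 61.111389 kN·m

M(4) = 220001/3600 kN·m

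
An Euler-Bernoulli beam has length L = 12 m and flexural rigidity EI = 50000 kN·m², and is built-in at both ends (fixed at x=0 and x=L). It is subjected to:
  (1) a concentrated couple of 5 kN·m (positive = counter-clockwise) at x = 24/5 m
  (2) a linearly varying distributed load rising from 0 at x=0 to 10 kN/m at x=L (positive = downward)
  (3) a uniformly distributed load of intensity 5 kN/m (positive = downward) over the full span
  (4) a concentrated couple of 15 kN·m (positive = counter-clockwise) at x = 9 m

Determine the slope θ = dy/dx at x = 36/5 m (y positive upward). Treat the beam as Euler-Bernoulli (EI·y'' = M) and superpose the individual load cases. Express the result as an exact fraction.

θ(36/5) = 3207/2500000 rad

Load 1 — applied couple M₀=5 kN·m at a=24/5 m (b=L-a=36/5):
  θ_1 = (R_Ax²/2 - M_Ax - M₀(x-a))/EI  [x>a] with R_A=3/5, M_A=3/5 = ((3/5)·(36/5)²/2 - (3/5)·(36/5) - 5·((36/5)-(24/5)))/50000 = -6/390625 rad
Load 2 — triangular load w₀=10 kN/m (0→w₀ over full span):
  θ_2 = -w₀(2x(L-x)(L-2x)(x+2L)+x²(L-x)²)/(120LEI) = -10·(2·(36/5)·(12-(36/5))·(12-2·(36/5))·((36/5)+2·12)+(36/5)²·(12-(36/5))²)/(120·12·50000) = 216/390625 rad
Load 3 — uniform load w=5 kN/m over full span:
  θ_3 = -wx(L-x)(L-2x)/(12EI) = -5·(36/5)·(12-(36/5))·(12-2·(36/5))/(12·50000) = 54/78125 rad
Load 4 — applied couple M₀=15 kN·m at a=9 m (b=L-a=3):
  θ_4 = (R_Ax²/2 - M_Ax)/EI  [x≤a] with R_A=45/32, M_A=75/16 = ((45/32)·(36/5)²/2 - (75/16)·(36/5))/50000 = 27/500000 rad
Superposition: θ = Σ θ_i = 3207/2500000 rad ≈ 0.001283 rad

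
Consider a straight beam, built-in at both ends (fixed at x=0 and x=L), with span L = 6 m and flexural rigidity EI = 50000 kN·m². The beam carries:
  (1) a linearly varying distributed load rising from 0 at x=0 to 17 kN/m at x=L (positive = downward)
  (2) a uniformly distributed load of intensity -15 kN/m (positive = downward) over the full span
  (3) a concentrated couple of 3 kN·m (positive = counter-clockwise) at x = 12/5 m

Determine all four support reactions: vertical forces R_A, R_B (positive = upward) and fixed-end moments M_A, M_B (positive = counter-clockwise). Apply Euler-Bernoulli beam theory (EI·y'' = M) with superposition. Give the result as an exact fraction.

R_A = -1449/50 kN, M_A = -606/25 kN·m, R_B = -501/50 kN, M_B = 384/25 kN·m

Load 1 — triangular load w₀=17 kN/m (0→w₀ over full span):
  R_A = 3w₀L/20 = 3·17·6/20 = 153/10 kN
  M_A = w₀L²/30 = 17·6²/30 = 102/5 kN·m
  R_B = 7w₀L/20 = 7·17·6/20 = 357/10 kN
  M_B = -w₀L²/20 = -17·6²/20 = -153/5 kN·m
Load 2 — uniform load w=-15 kN/m over full span:
  R_A = wL/2 = (-15)·6/2 = -45 kN
  M_A = wL²/12 = (-15)·6²/12 = -45 kN·m
  R_B = wL/2 = (-15)·6/2 = -45 kN
  M_B = -wL²/12 = -(-15)·6²/12 = 45 kN·m
Load 3 — applied couple M₀=3 kN·m at a=12/5 m (b=L-a=18/5):
  R_A = 6M₀ab/L³ = 6·3·(12/5)·(18/5)/6³ = 18/25 kN
  M_A = M₀b(2a-b)/L² = 3·(18/5)·(2·(12/5)-(18/5))/6² = 9/25 kN·m
  R_B = -6M₀ab/L³ = -6·3·(12/5)·(18/5)/6³ = -18/25 kN
  M_B = M₀a(2b-a)/L² = 3·(12/5)·(2·(18/5)-(12/5))/6² = 24/25 kN·m
Superposition: R_A = -1449/50 kN, M_A = -606/25 kN·m, R_B = -501/50 kN, M_B = 384/25 kN·m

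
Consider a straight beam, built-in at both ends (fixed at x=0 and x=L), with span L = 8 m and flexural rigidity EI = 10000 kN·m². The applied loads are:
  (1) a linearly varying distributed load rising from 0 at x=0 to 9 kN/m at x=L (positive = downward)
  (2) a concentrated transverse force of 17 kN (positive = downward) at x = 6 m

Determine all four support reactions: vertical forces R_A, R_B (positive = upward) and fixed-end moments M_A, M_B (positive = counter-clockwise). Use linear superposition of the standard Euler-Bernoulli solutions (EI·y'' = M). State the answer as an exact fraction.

R_A = 2153/160 kN, M_A = 1023/40 kN·m, R_B = 6327/160 kN, M_B = -1917/40 kN·m

Load 1 — triangular load w₀=9 kN/m (0→w₀ over full span):
  R_A = 3w₀L/20 = 3·9·8/20 = 54/5 kN
  M_A = w₀L²/30 = 9·8²/30 = 96/5 kN·m
  R_B = 7w₀L/20 = 7·9·8/20 = 126/5 kN
  M_B = -w₀L²/20 = -9·8²/20 = -144/5 kN·m
Load 2 — point force P=17 kN at a=6 m (b=L-a=2):
  R_A = Pb²(3a+b)/L³ = 17·2²·(3·6+2)/8³ = 85/32 kN
  M_A = Pab²/L² = 17·6·2²/8² = 51/8 kN·m
  R_B = Pa²(a+3b)/L³ = 17·6²·(6+3·2)/8³ = 459/32 kN
  M_B = -Pa²b/L² = -17·6²·2/8² = -153/8 kN·m
Superposition: R_A = 2153/160 kN, M_A = 1023/40 kN·m, R_B = 6327/160 kN, M_B = -1917/40 kN·m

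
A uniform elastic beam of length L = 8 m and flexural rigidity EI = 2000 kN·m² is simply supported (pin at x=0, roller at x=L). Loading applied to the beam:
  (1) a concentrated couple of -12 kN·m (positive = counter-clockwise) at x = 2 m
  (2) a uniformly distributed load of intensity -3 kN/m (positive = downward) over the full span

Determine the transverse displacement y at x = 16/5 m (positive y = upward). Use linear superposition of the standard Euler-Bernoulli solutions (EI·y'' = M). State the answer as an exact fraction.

y(16/5) = 9189/156250 m

Load 1 — applied couple M₀=-12 kN·m at a=2 m (b=L-a=6):
  y_1 = (M₀x³/(6L)-M₀(x-a)²/2+C₁x)/EI  [x>a] with C₁=M₀(3b²-L²)/(6L)=-11 = ((-12)·(16/5)³/(6·8)-(-12)·((16/5)-2)²/2+(-11)·(16/5))/2000 = -543/31250 m
Load 2 — uniform load w=-3 kN/m over full span:
  y_2 = -wx(L³-2Lx²+x³)/(24EI) = -(-3)·(16/5)·(8³-2·8·(16/5)²+(16/5)³)/(24·2000) = 5952/78125 m
Superposition: y = Σ y_i = 9189/156250 m ≈ 0.058810 m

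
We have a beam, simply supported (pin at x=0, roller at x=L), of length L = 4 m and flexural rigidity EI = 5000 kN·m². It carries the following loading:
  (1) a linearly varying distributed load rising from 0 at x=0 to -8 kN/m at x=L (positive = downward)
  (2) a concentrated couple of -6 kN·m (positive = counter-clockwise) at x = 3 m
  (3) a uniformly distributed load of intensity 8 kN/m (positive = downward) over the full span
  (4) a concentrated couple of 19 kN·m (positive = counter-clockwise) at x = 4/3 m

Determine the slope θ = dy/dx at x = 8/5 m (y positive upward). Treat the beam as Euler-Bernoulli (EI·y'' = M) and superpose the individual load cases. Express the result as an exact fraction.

Load 1 — triangular load w₀=-8 kN/m (0→w₀ over full span):
  θ_1 = -w₀(7L⁴-30L²x²+15x⁴)/(360LEI) = -(-8)·(7·4⁴-30·4²·(8/5)²+15·(8/5)⁴)/(360·4·5000) = 2584/3515625 rad
Load 2 — applied couple M₀=-6 kN·m at a=3 m (b=L-a=1):
  θ_2 = (M₀x²/(2L)+C₁)/EI  [x≤a] with C₁=M₀(3b²-L²)/(6L)=13/4 = ((-6)·(8/5)²/(2·4)+(13/4))/5000 = 133/500000 rad
Load 3 — uniform load w=8 kN/m over full span:
  θ_3 = -w(L³-6Lx²+4x³)/(24EI) = -8·(4³-6·4·(8/5)²+4·(8/5)³)/(24·5000) = -296/234375 rad
Load 4 — applied couple M₀=19 kN·m at a=4/3 m (b=L-a=8/3):
  θ_4 = (M₀x²/(2L)-M₀(x-a)+C₁)/EI  [x>a] with C₁=M₀(3b²-L²)/(6L)=38/9 = (19·(8/5)²/(2·4)-19·((8/5)-(4/3))+(38/9))/5000 = 589/562500 rad
Superposition: θ = Σ θ_i = 88333/112500000 rad ≈ 0.000785 rad

θ(8/5) = 88333/112500000 rad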